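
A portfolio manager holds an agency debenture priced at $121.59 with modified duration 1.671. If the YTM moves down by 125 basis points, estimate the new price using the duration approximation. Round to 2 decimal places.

$124.13

Duration approximation: ΔP/P ≈ -D_mod · Δy = -1.671 × (-0.0125) = +0.0208875.
New price ≈ 121.59 × (1 + 0.0208875) = 124.129711125.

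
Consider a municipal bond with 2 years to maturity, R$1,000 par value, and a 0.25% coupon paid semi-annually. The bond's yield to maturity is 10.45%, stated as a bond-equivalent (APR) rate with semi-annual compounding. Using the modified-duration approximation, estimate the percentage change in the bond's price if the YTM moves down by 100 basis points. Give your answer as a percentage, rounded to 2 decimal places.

+1.90%

Periodic yield y = 0.05225. Modified duration first:
  t   CF        PV=CF/(1+0.05225)^t    t·PV
  1         1.25         1.1879         1.1879
  2         1.25         1.1289         2.2579
  3         1.25         1.0729         3.2187
  4     1,001.25       816.7080     3,266.8319
  Σ                    820.0977     3,273.4963
P = 820.0977; D_Mac = 3.99159 half-year periods = 1.99580 yrs; D_mod = 1.99580/(1+0.05225) = 1.89669 yrs.
ΔP/P ≈ -D_mod · Δy = -1.89669 × (-0.01) = +0.018967 = +1.8967%.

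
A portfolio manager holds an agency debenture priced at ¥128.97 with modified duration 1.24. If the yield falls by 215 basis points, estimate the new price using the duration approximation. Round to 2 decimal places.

¥132.41

Duration approximation: ΔP/P ≈ -D_mod · Δy = -1.24 × (-0.0215) = +0.026660.
New price ≈ 128.97 × (1 + 0.026660) = 132.4083402.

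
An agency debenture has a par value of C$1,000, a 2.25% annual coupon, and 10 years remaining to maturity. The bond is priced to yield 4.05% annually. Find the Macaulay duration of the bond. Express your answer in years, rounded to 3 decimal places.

Periodic yield y = 0.0405. Discount each cash flow and weight by its year:
  t   CF        PV=CF/(1+0.0405)^t    t·PV
  1        22.50        21.6242        21.6242
  2        22.50        20.7825        41.5651
  3        22.50        19.9736        59.9208
  4        22.50        19.1962        76.7846
  5        22.50        18.4490        92.2448
  6        22.50        17.7309       106.3852
  7        22.50        17.0407       119.2850
  8        22.50        16.3774       131.0195
  9        22.50        15.7400       141.6597
  10    1,022.50       687.4521     6,874.5214
  Σ                    854.3666     7,665.0104
Price P = Σ PV = 854.3666.
Macaulay duration = Σ(t·PV) / P = 7,665.0104 / 854.3666 = 8.97157 years.

8.972 years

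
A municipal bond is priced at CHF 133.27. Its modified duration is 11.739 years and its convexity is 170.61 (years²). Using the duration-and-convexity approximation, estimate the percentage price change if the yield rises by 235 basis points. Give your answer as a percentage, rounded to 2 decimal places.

-22.88%

Duration effect: -D_mod·Δy = -11.739 × (+0.0235) = -0.2758665
Convexity effect: ½·C·(Δy)² = 0.5 × 170.61 × (0.0235)² = +0.04710968625
ΔP/P ≈ -0.2758665 + 0.04710968625 = -0.22875681375
= -22.875681375%.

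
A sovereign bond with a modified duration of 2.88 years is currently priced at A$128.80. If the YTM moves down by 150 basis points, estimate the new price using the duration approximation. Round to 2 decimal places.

Duration approximation: ΔP/P ≈ -D_mod · Δy = -2.88 × (-0.015) = +0.043200.
New price ≈ 128.80 × (1 + 0.043200) = 134.36416.

A$134.36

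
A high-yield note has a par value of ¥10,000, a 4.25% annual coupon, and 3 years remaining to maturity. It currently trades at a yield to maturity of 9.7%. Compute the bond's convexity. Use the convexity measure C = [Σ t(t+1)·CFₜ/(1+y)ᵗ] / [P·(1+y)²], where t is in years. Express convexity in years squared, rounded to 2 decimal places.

With y = 0.097:
  t   CF        PV=CF/(1+0.097)^t    t·PV        t(t+1)·PV
  1       425.00       387.4202       387.4202         774.8405
  2       425.00       353.1634       706.3268       2,118.9803
  3    10,425.00     7,896.8917    23,690.6750      94,762.7002
  Σ                  8,637.4753    24,784.4221      97,656.5210
P = 8,637.4753.
Convexity = Σ t(t+1)·PV / [P·(1+y)²] = 97,656.5210 / (8,637.4753 × 1.203409) = 9.39509.

9.40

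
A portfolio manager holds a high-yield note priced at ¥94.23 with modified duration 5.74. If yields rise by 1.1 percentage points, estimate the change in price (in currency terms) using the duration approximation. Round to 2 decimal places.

Duration approximation: ΔP/P ≈ -D_mod · Δy = -5.74 × (+0.011) = -0.063140.
ΔP ≈ 94.23 × (-0.063140) = -5.9496822.

-¥5.95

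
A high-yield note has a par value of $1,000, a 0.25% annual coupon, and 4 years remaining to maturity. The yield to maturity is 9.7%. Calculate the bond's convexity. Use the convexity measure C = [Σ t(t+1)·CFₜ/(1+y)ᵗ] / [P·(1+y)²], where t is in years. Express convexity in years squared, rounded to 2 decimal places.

With y = 0.097:
  t   CF        PV=CF/(1+0.097)^t    t·PV        t(t+1)·PV
  1         2.50         2.2789         2.2789           4.5579
  2         2.50         2.0774         4.1549          12.4646
  3         2.50         1.8937         5.6812          22.7249
  4     1,002.50       692.2419     2,768.9675      13,844.8376
  Σ                    698.4920     2,781.0825      13,884.5850
P = 698.4920.
Convexity = Σ t(t+1)·PV / [P·(1+y)²] = 13,884.5850 / (698.4920 × 1.203409) = 16.51803.

16.52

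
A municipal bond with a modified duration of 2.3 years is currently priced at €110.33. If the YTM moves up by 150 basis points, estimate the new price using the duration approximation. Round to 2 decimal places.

Duration approximation: ΔP/P ≈ -D_mod · Δy = -2.3 × (+0.015) = -0.034500.
New price ≈ 110.33 × (1 - 0.034500) = 106.523615.

€106.52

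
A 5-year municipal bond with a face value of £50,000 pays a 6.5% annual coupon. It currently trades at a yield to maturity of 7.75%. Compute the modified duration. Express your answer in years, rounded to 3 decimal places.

Periodic yield y = 0.0775. First find Macaulay duration:
  t   CF        PV=CF/(1+0.0775)^t    t·PV
  1     3,250.00     3,016.2413     3,016.2413
  2     3,250.00     2,799.2959     5,598.5917
  3     3,250.00     2,597.9544     7,793.8632
  4     3,250.00     2,411.0946     9,644.3783
  5    53,250.00    36,663.4406   183,317.2030
  Σ                 47,488.0267   209,370.2775
P = 47,488.0267; Macaulay duration = 209,370.2775 / 47,488.0267 = 4.40891 years.
Modified duration = D_Mac / (1 + y) = 4.40891 / 1.0775 = 4.09179 years.

4.092 years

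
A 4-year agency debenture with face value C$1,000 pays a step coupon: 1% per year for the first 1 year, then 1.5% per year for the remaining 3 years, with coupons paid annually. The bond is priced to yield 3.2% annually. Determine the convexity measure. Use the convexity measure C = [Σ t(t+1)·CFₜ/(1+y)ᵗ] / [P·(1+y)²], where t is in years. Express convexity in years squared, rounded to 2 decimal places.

18.29

With y = 0.032:
  t   CF        PV=CF/(1+0.032)^t    t·PV        t(t+1)·PV
  1        10.00         9.6899         9.6899          19.3798
  2        15.00        14.0842        28.1684          84.5051
  3        15.00        13.6475        40.9424         163.7696
  4     1,015.00       894.8438     3,579.3754      17,896.8768
  Σ                    932.2654     3,658.1761      18,164.5314
P = 932.2654.
Convexity = Σ t(t+1)·PV / [P·(1+y)²] = 18,164.5314 / (932.2654 × 1.065024) = 18.29470.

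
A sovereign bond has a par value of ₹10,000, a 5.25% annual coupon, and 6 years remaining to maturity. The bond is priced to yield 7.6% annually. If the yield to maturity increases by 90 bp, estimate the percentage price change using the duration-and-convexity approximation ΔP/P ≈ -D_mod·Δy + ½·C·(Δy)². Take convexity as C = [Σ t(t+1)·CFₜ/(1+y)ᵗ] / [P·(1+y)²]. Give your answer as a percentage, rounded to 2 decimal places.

With y = 0.076:
  t   CF        PV=CF/(1+0.076)^t    t·PV        t(t+1)·PV
  1       525.00       487.9182       487.9182         975.8364
  2       525.00       453.4556       906.9112       2,720.7335
  3       525.00       421.4271     1,264.2814       5,057.1255
  4       525.00       391.6609     1,566.6436       7,833.2180
  5       525.00       363.9971     1,819.9856      10,919.9136
  6    10,525.00     6,781.8546    40,691.1278     284,837.8946
  Σ                  8,900.3136    46,736.8678     312,344.7217
P = 8,900.3136; D_Mac = 5.25115 yrs; D_mod = 4.88025 yrs; C = 30.31128.
Duration effect: -4.88025 × (+0.009) = -0.043922
Convexity effect: 0.5 × 30.31128 × (0.009)² = +0.0012276
ΔP/P ≈ -0.043922 + 0.0012276 = -0.042695 = -4.2695%.

-4.27%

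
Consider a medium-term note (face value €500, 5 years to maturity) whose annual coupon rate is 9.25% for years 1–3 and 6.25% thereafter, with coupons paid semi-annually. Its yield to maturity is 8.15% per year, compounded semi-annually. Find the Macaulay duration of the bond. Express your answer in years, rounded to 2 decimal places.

4.13 years

Periodic yield y = 0.04075. Discount each cash flow and weight by its period:
  t   CF        PV=CF/(1+0.04075)^t    t·PV
  1       23.125        22.2196        22.2196
  2       23.125        21.3496        42.6991
  3       23.125        20.5136        61.5409
  4       23.125        19.7104        78.8417
  5       23.125        18.9387        94.6934
  6       23.125        18.1971       109.1829
  7       15.625        11.8139        82.6976
  8       15.625        11.3514        90.8110
  9       15.625        10.9069        98.1623
  10     515.625       345.8357     3,458.3566
  Σ                    500.8369     4,139.2051
Price P = Σ PV = 500.8369.
Macaulay duration = Σ(t·PV) / P = 4,139.2051 / 500.8369 = 8.26458 half-year periods.
In years: 8.26458 / 2 = 4.13229 years.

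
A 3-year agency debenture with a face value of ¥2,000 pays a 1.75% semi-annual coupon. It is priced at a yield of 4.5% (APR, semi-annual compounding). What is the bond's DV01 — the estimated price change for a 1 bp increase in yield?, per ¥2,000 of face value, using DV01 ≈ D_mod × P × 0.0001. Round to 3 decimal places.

Periodic yield y = 0.0225.
  t   CF        PV=CF/(1+0.0225)^t    t·PV
  1        17.50        17.1149        17.1149
  2        17.50        16.7383        33.4766
  3        17.50        16.3700        49.1099
  4        17.50        16.0098        64.0390
  5        17.50        15.6575        78.2873
  6     2,017.50     1,765.3615    10,592.1688
  Σ                  1,847.2519    10,834.1966
P = 1,847.2519; D_Mac = 5.86503 half-year periods = 2.93252 yrs; D_mod = 2.86799 yrs.
DV01 ≈ 2.86799 × 1,847.2519 × 0.0001 = 0.529790.

¥0.530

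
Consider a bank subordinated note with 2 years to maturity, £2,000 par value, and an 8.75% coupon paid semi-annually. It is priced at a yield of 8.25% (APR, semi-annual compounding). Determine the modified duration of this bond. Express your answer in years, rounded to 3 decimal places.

Periodic yield y = 0.04125. First find Macaulay duration:
  t   CF        PV=CF/(1+0.04125)^t    t·PV
  1        87.50        84.0336        84.0336
  2        87.50        80.7046       161.4091
  3        87.50        77.5074       232.5221
  4     2,087.50     1,775.8506     7,103.4024
  Σ                  2,018.0961     7,581.3672
P = 2,018.0961; Macaulay duration = 7,581.3672 / 2,018.0961 = 3.75669 half-year periods = 1.87835 years.
Modified duration = D_Mac / (1 + y) = 1.87835 / 1.04125 = 1.80393 years.

1.804 years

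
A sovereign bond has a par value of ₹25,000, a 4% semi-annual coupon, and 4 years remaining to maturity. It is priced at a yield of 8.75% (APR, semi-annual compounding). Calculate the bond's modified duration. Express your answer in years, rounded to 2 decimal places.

3.55 years

Periodic yield y = 0.04375. First find Macaulay duration:
  t   CF        PV=CF/(1+0.04375)^t    t·PV
  1       500.00       479.0419       479.0419
  2       500.00       458.9623       917.9246
  3       500.00       439.7244     1,319.1731
  4       500.00       421.2928     1,685.1713
  5       500.00       403.6338     2,018.1692
  6       500.00       386.7150     2,320.2903
  7       500.00       370.5054     2,593.5381
  8    25,500.00    18,103.7387   144,829.9096
  Σ                 21,063.6144   156,163.2180
P = 21,063.6144; Macaulay duration = 156,163.2180 / 21,063.6144 = 7.41389 half-year periods = 3.70694 years.
Modified duration = D_Mac / (1 + y) = 3.70694 / 1.04375 = 3.55156 years.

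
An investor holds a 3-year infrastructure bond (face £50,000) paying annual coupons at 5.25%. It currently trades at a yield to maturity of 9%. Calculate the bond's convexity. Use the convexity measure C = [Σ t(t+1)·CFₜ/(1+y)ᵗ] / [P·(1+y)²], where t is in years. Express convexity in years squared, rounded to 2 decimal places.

With y = 0.09:
  t   CF        PV=CF/(1+0.09)^t    t·PV        t(t+1)·PV
  1     2,625.00     2,408.2569     2,408.2569       4,816.5138
  2     2,625.00     2,209.4100     4,418.8200      13,256.4599
  3    52,625.00    40,636.1556   121,908.4669     487,633.8677
  Σ                 45,253.8225   128,735.5438     505,706.8413
P = 45,253.8225.
Convexity = Σ t(t+1)·PV / [P·(1+y)²] = 505,706.8413 / (45,253.8225 × 1.188100) = 9.40569.

9.41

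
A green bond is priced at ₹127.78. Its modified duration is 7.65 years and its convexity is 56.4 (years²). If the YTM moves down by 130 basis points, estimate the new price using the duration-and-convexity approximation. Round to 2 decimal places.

₹141.10

Duration effect: -D_mod·Δy = -7.65 × (-0.013) = +0.099450
Convexity effect: ½·C·(Δy)² = 0.5 × 56.4 × (-0.013)² = +0.0047658
ΔP/P ≈ +0.099450 + 0.0047658 = +0.1042158
New price ≈ 127.78 × (1 + 0.1042158) = 141.096694924.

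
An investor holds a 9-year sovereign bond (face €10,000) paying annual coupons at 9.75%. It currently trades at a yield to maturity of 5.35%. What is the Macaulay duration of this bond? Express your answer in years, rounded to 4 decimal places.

Periodic yield y = 0.0535. Discount each cash flow and weight by its year:
  t   CF        PV=CF/(1+0.0535)^t    t·PV
  1       975.00       925.4865       925.4865
  2       975.00       878.4874     1,756.9748
  3       975.00       833.8751     2,501.6252
  4       975.00       791.5283     3,166.1133
  5       975.00       751.3321     3,756.6603
  6       975.00       713.1771     4,279.0625
  7       975.00       676.9597     4,738.7181
  8       975.00       642.5816     5,140.6529
  9    10,975.00     6,865.8399    61,792.5587
  Σ                 13,079.2676    88,057.8523
Price P = Σ PV = 13,079.2676.
Macaulay duration = Σ(t·PV) / P = 88,057.8523 / 13,079.2676 = 6.73263 years.

6.7326 years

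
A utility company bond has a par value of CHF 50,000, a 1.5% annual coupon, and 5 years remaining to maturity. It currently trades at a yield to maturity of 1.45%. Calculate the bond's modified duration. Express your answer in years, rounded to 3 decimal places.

Periodic yield y = 0.0145. First find Macaulay duration:
  t   CF        PV=CF/(1+0.0145)^t    t·PV
  1       750.00       739.2804       739.2804
  2       750.00       728.7141     1,457.4282
  3       750.00       718.2987     2,154.8962
  4       750.00       708.0323     2,832.1291
  5    50,750.00    47,225.4157   236,127.0786
  Σ                 50,119.7413   243,310.8126
P = 50,119.7413; Macaulay duration = 243,310.8126 / 50,119.7413 = 4.85459 years.
Modified duration = D_Mac / (1 + y) = 4.85459 / 1.0145 = 4.78520 years.

4.785 years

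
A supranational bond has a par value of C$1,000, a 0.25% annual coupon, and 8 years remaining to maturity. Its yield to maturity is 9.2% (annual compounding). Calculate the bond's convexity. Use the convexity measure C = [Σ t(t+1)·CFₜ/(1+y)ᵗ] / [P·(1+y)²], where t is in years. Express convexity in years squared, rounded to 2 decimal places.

With y = 0.092:
  t   CF        PV=CF/(1+0.092)^t    t·PV        t(t+1)·PV
  1         2.50         2.2894         2.2894           4.5788
  2         2.50         2.0965         4.1930          12.5790
  3         2.50         1.9199         5.7596          23.0385
  4         2.50         1.7581         7.0325          35.1625
  5         2.50         1.6100         8.0500          48.3001
  6         2.50         1.4744         8.8462          61.9232
  7         2.50         1.3501         9.4510          75.6083
  8     1,002.50       495.7963     3,966.3703      35,697.3330
  Σ                    508.2947     4,011.9921      35,958.5233
P = 508.2947.
Convexity = Σ t(t+1)·PV / [P·(1+y)²] = 35,958.5233 / (508.2947 × 1.192464) = 59.32545.

59.33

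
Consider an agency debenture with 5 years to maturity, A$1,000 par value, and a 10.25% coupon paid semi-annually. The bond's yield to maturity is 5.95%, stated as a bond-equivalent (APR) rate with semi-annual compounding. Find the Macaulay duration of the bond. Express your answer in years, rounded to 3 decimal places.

Periodic yield y = 0.02975. Discount each cash flow and weight by its period:
  t   CF        PV=CF/(1+0.02975)^t    t·PV
  1        51.25        49.7694        49.7694
  2        51.25        48.3315        96.6630
  3        51.25        46.9352       140.8055
  4        51.25        45.5792       182.3168
  5        51.25        44.2624       221.3120
  6        51.25        42.9836       257.9018
  7        51.25        41.7418       292.1927
  8        51.25        40.5359       324.2869
  9        51.25        39.3648       354.2829
  10    1,051.25       784.1299     7,841.2988
  Σ                  1,183.6336     9,760.8297
Price P = Σ PV = 1,183.6336.
Macaulay duration = Σ(t·PV) / P = 9,760.8297 / 1,183.6336 = 8.24650 half-year periods.
In years: 8.24650 / 2 = 4.12325 years.

4.123 years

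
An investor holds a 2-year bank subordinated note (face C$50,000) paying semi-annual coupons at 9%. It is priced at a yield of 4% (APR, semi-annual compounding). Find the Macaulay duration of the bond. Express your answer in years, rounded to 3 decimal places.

Periodic yield y = 0.02. Discount each cash flow and weight by its period:
  t   CF        PV=CF/(1+0.02)^t    t·PV
  1     2,250.00     2,205.8824     2,205.8824
  2     2,250.00     2,162.6298     4,325.2595
  3     2,250.00     2,120.2253     6,360.6758
  4    52,250.00    48,270.9235   193,083.6940
  Σ                 54,759.6609   205,975.5117
Price P = Σ PV = 54,759.6609.
Macaulay duration = Σ(t·PV) / P = 205,975.5117 / 54,759.6609 = 3.76145 half-year periods.
In years: 3.76145 / 2 = 1.88072 years.

1.881 years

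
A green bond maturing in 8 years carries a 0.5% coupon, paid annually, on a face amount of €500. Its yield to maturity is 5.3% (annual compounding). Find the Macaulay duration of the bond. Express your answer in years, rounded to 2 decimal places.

7.83 years

Periodic yield y = 0.053. Discount each cash flow and weight by its year:
  t   CF        PV=CF/(1+0.053)^t    t·PV
  1         2.50         2.3742         2.3742
  2         2.50         2.2547         4.5093
  3         2.50         2.1412         6.4236
  4         2.50         2.0334         8.1337
  5         2.50         1.9311         9.6554
  6         2.50         1.8339        11.0033
  7         2.50         1.7416        12.1910
  8       502.50       332.4368     2,659.4944
  Σ                    346.7468     2,713.7848
Price P = Σ PV = 346.7468.
Macaulay duration = Σ(t·PV) / P = 2,713.7848 / 346.7468 = 7.82642 years.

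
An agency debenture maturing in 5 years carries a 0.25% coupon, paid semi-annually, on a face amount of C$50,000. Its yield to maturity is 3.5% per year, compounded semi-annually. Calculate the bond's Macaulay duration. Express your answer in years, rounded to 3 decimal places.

Periodic yield y = 0.0175. Discount each cash flow and weight by its period:
  t   CF        PV=CF/(1+0.0175)^t    t·PV
  1        62.50        61.4251        61.4251
  2        62.50        60.3686       120.7372
  3        62.50        59.3303       177.9910
  4        62.50        58.3099       233.2396
  5        62.50        57.3070       286.5352
  6        62.50        56.3214       337.9285
  7        62.50        55.3527       387.4692
  8        62.50        54.4007       435.2058
  9        62.50        53.4651       481.1858
  10   50,062.50    42,088.9755   420,889.7549
  Σ                 42,605.2564   423,411.4721
Price P = Σ PV = 42,605.2564.
Macaulay duration = Σ(t·PV) / P = 423,411.4721 / 42,605.2564 = 9.93801 half-year periods.
In years: 9.93801 / 2 = 4.96901 years.

4.969 years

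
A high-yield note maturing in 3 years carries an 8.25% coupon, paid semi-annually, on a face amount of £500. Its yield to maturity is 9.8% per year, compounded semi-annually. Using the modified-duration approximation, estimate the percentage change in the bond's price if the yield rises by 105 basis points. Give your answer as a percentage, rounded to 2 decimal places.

Periodic yield y = 0.049. Modified duration first:
  t   CF        PV=CF/(1+0.049)^t    t·PV
  1       20.625        19.6616        19.6616
  2       20.625        18.7432        37.4863
  3       20.625        17.8677        53.6030
  4       20.625        17.0330        68.1321
  5       20.625        16.2374        81.1870
  6      520.625       390.7258     2,344.3548
  Σ                    480.2686     2,604.4248
P = 480.2686; D_Mac = 5.42285 half-year periods = 2.71143 yrs; D_mod = 2.71143/(1+0.049) = 2.58477 yrs.
ΔP/P ≈ -D_mod · Δy = -2.58477 × (+0.0105) = -0.027140 = -2.7140%.

-2.71%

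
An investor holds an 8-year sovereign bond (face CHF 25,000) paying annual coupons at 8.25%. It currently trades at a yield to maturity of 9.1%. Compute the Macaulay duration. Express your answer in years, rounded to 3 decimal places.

6.113 years

Periodic yield y = 0.091. Discount each cash flow and weight by its year:
  t   CF        PV=CF/(1+0.091)^t    t·PV
  1     2,062.50     1,890.4675     1,890.4675
  2     2,062.50     1,732.7841     3,465.5682
  3     2,062.50     1,588.2531     4,764.7592
  4     2,062.50     1,455.7773     5,823.1094
  5     2,062.50     1,334.3514     6,671.7568
  6     2,062.50     1,223.0535     7,338.3210
  7     2,062.50     1,121.0390     7,847.2727
  8    27,062.50    13,482.4839   107,859.8709
  Σ                 23,828.2097   145,661.1256
Price P = Σ PV = 23,828.2097.
Macaulay duration = Σ(t·PV) / P = 145,661.1256 / 23,828.2097 = 6.11297 years.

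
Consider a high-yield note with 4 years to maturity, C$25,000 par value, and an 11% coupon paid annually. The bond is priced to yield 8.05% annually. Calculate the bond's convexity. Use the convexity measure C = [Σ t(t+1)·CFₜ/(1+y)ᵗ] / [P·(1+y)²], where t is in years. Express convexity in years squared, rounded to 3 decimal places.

With y = 0.0805:
  t   CF        PV=CF/(1+0.0805)^t    t·PV        t(t+1)·PV
  1     2,750.00     2,545.1180     2,545.1180       5,090.2360
  2     2,750.00     2,355.5002     4,711.0005      14,133.0014
  3     2,750.00     2,180.0095     6,540.0284      26,160.1136
  4    27,750.00    20,359.3497    81,437.3989     407,186.9945
  Σ                 27,439.9774    95,233.5458     452,570.3455
P = 27,439.9774.
Convexity = Σ t(t+1)·PV / [P·(1+y)²] = 452,570.3455 / (27,439.9774 × 1.167480) = 14.12709.

14.127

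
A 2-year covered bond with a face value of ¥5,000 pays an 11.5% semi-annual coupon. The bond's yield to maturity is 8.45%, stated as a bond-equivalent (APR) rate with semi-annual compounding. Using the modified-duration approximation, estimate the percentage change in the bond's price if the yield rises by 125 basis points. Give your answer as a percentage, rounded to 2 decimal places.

-2.22%

Periodic yield y = 0.04225. Modified duration first:
  t   CF        PV=CF/(1+0.04225)^t    t·PV
  1       287.50       275.8455       275.8455
  2       287.50       264.6635       529.3270
  3       287.50       253.9348       761.8043
  4     5,287.50     4,480.8743    17,923.4974
  Σ                  5,275.3181    19,490.4741
P = 5,275.3181; D_Mac = 3.69465 half-year periods = 1.84733 yrs; D_mod = 1.84733/(1+0.04225) = 1.77244 yrs.
ΔP/P ≈ -D_mod · Δy = -1.77244 × (+0.0125) = -0.022156 = -2.2156%.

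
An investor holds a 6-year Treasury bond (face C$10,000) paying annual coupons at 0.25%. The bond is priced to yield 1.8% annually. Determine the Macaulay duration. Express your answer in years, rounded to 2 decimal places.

Periodic yield y = 0.018. Discount each cash flow and weight by its year:
  t   CF        PV=CF/(1+0.018)^t    t·PV
  1        25.00        24.5580        24.5580
  2        25.00        24.1237        48.2475
  3        25.00        23.6972        71.0915
  4        25.00        23.2782        93.1127
  5        25.00        22.8666       114.3329
  6    10,025.00     9,007.3640    54,044.1840
  Σ                  9,125.8876    54,395.5265
Price P = Σ PV = 9,125.8876.
Macaulay duration = Σ(t·PV) / P = 54,395.5265 / 9,125.8876 = 5.96057 years.

5.96 years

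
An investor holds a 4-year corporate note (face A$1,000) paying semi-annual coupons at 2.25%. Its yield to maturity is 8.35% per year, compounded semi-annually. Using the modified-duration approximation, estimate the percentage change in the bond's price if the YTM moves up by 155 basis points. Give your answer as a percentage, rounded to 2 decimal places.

Periodic yield y = 0.04175. Modified duration first:
  t   CF        PV=CF/(1+0.04175)^t    t·PV
  1        11.25        10.7991        10.7991
  2        11.25        10.3663        20.7327
  3        11.25         9.9509        29.8527
  4        11.25         9.5521        38.2084
  5        11.25         9.1693        45.8464
  6        11.25         8.8018        52.8108
  7        11.25         8.4491        59.1434
  8     1,011.25       729.0385     5,832.3080
  Σ                    796.1271     6,089.7014
P = 796.1271; D_Mac = 7.64916 half-year periods = 3.82458 yrs; D_mod = 3.82458/(1+0.04175) = 3.67130 yrs.
ΔP/P ≈ -D_mod · Δy = -3.67130 × (+0.0155) = -0.056905 = -5.6905%.

-5.69%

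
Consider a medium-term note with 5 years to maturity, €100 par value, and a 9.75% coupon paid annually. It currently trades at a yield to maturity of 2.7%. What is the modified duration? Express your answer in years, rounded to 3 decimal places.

Periodic yield y = 0.027. First find Macaulay duration:
  t   CF        PV=CF/(1+0.027)^t    t·PV
  1         9.75         9.4937         9.4937
  2         9.75         9.2441        18.4882
  3         9.75         9.0011        27.0032
  4         9.75         8.7644        35.0577
  5       109.75        96.0622       480.3108
  Σ                    132.5654       570.3534
P = 132.5654; Macaulay duration = 570.3534 / 132.5654 = 4.30243 years.
Modified duration = D_Mac / (1 + y) = 4.30243 / 1.027 = 4.18932 years.

4.189 years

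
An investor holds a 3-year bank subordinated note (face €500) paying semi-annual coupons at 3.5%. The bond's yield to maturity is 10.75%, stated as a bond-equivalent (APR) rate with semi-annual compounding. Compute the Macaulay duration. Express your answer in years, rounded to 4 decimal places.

Periodic yield y = 0.05375. Discount each cash flow and weight by its period:
  t   CF        PV=CF/(1+0.05375)^t    t·PV
  1         8.75         8.3037         8.3037
  2         8.75         7.8801        15.7602
  3         8.75         7.4782        22.4345
  4         8.75         7.0967        28.3869
  5         8.75         6.7347        33.6736
  6       508.75       371.6027     2,229.6164
  Σ                    409.0961     2,338.1753
Price P = Σ PV = 409.0961.
Macaulay duration = Σ(t·PV) / P = 2,338.1753 / 409.0961 = 5.71547 half-year periods.
In years: 5.71547 / 2 = 2.85773 years.

2.8577 years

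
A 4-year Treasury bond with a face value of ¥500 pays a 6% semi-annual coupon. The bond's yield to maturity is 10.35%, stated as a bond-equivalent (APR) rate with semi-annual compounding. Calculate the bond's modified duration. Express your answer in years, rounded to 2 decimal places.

3.40 years

Periodic yield y = 0.05175. First find Macaulay duration:
  t   CF        PV=CF/(1+0.05175)^t    t·PV
  1        15.00        14.2619        14.2619
  2        15.00        13.5602        27.1204
  3        15.00        12.8930        38.6790
  4        15.00        12.2586        49.0344
  5        15.00        11.6554        58.2772
  6        15.00        11.0819        66.4917
  7        15.00        10.5367        73.7567
  8       515.00       343.9593     2,751.6744
  Σ                    430.2071     3,079.2958
P = 430.2071; Macaulay duration = 3,079.2958 / 430.2071 = 7.15771 half-year periods = 3.57885 years.
Modified duration = D_Mac / (1 + y) = 3.57885 / 1.05175 = 3.40276 years.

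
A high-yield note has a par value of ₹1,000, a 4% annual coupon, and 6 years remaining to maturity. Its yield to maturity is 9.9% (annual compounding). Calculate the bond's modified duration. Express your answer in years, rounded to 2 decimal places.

4.87 years

Periodic yield y = 0.099. First find Macaulay duration:
  t   CF        PV=CF/(1+0.099)^t    t·PV
  1        40.00        36.3967        36.3967
  2        40.00        33.1180        66.2361
  3        40.00        30.1347        90.4041
  4        40.00        27.4201       109.6804
  5        40.00        24.9501       124.7503
  6     1,040.00       590.2652     3,541.5912
  Σ                    742.2848     3,969.0589
P = 742.2848; Macaulay duration = 3,969.0589 / 742.2848 = 5.34708 years.
Modified duration = D_Mac / (1 + y) = 5.34708 / 1.099 = 4.86541 years.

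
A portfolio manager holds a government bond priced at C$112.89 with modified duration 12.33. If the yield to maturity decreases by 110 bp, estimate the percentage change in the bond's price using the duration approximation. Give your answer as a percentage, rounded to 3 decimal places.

+13.563%

Duration approximation: ΔP/P ≈ -D_mod · Δy = -12.33 × (-0.011) = +0.135630.
As a percentage: +13.5630%.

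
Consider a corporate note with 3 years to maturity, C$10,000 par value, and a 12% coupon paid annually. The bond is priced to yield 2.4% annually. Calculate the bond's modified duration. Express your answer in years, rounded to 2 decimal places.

Periodic yield y = 0.024. First find Macaulay duration:
  t   CF        PV=CF/(1+0.024)^t    t·PV
  1     1,200.00     1,171.8750     1,171.8750
  2     1,200.00     1,144.4092     2,288.8184
  3    11,200.00    10,430.8128    31,292.4385
  Σ                 12,747.0970    34,753.1319
P = 12,747.0970; Macaulay duration = 34,753.1319 / 12,747.0970 = 2.72636 years.
Modified duration = D_Mac / (1 + y) = 2.72636 / 1.024 = 2.66246 years.

2.66 years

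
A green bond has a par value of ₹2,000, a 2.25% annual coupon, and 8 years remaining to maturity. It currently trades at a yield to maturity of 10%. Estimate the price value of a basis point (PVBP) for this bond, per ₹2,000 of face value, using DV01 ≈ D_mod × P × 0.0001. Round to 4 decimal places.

Periodic yield y = 0.1.
  t   CF        PV=CF/(1+0.1)^t    t·PV
  1        45.00        40.9091        40.9091
  2        45.00        37.1901        74.3802
  3        45.00        33.8092       101.4275
  4        45.00        30.7356       122.9424
  5        45.00        27.9415       139.7073
  6        45.00        25.4013       152.4080
  7        45.00        23.0921       161.6448
  8     2,045.00       954.0076     7,632.0607
  Σ                  1,173.0864     8,425.4800
P = 1,173.0864; D_Mac = 7.18232 yrs; D_mod = 6.52938 yrs.
DV01 ≈ 6.52938 × 1,173.0864 × 0.0001 = 0.765953.

₹0.7660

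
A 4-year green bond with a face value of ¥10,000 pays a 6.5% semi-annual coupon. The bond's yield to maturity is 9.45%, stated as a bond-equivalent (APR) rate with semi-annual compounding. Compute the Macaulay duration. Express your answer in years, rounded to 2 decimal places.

Periodic yield y = 0.04725. Discount each cash flow and weight by its period:
  t   CF        PV=CF/(1+0.04725)^t    t·PV
  1       325.00       310.3366       310.3366
  2       325.00       296.3348       592.6696
  3       325.00       282.9647       848.8941
  4       325.00       270.1978     1,080.7914
  5       325.00       258.0070     1,290.0351
  6       325.00       246.3662     1,478.1973
  7       325.00       235.2506     1,646.7543
  8    10,325.00     7,136.5302    57,092.2416
  Σ                  9,035.9880    64,339.9199
Price P = Σ PV = 9,035.9880.
Macaulay duration = Σ(t·PV) / P = 64,339.9199 / 9,035.9880 = 7.12041 half-year periods.
In years: 7.12041 / 2 = 3.56020 years.

3.56 years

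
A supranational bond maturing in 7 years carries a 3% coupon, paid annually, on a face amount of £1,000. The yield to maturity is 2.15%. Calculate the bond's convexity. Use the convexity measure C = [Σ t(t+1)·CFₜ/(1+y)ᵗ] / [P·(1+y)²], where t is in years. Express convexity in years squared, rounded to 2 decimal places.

With y = 0.0215:
  t   CF        PV=CF/(1+0.0215)^t    t·PV        t(t+1)·PV
  1        30.00        29.3686        29.3686          58.7372
  2        30.00        28.7504        57.5009         172.5026
  3        30.00        28.1453        84.4360         337.7438
  4        30.00        27.5529       110.2117         551.0586
  5        30.00        26.9730       134.8650         809.1903
  6        30.00        26.4053       158.4318       1,109.0224
  7     1,030.00       887.5005     6,212.5038      49,700.0305
  Σ                  1,054.6961     6,787.3177      52,738.2853
P = 1,054.6961.
Convexity = Σ t(t+1)·PV / [P·(1+y)²] = 52,738.2853 / (1,054.6961 × 1.043462) = 47.92056.

47.92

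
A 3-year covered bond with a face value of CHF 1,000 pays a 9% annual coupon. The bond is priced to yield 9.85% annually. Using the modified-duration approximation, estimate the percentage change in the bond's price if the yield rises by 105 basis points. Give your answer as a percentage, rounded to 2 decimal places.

-2.63%

Periodic yield y = 0.0985. Modified duration first:
  t   CF        PV=CF/(1+0.0985)^t    t·PV
  1        90.00        81.9299        81.9299
  2        90.00        74.5834       149.1669
  3     1,090.00       822.2925     2,466.8774
  Σ                    978.8058     2,697.9742
P = 978.8058; D_Mac = 2.75639 yrs; D_mod = 2.75639/(1+0.0985) = 2.50923 yrs.
ΔP/P ≈ -D_mod · Δy = -2.50923 × (+0.0105) = -0.026347 = -2.6347%.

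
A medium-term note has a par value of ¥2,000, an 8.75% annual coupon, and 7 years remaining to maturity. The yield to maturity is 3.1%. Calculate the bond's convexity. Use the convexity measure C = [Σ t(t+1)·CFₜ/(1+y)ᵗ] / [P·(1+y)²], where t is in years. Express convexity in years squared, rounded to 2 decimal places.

40.16

With y = 0.031:
  t   CF        PV=CF/(1+0.031)^t    t·PV        t(t+1)·PV
  1       175.00       169.7381       169.7381         339.4762
  2       175.00       164.6345       329.2689         987.8067
  3       175.00       159.6842       479.0527       1,916.2109
  4       175.00       154.8829       619.5315       3,097.6574
  5       175.00       150.2259       751.1293       4,506.7760
  6       175.00       145.7089       874.2534       6,119.7735
  7     2,175.00     1,756.5018    12,295.5127      98,364.1020
  Σ                  2,701.3763    15,518.4867     115,331.8027
P = 2,701.3763.
Convexity = Σ t(t+1)·PV / [P·(1+y)²] = 115,331.8027 / (2,701.3763 × 1.062961) = 40.16490.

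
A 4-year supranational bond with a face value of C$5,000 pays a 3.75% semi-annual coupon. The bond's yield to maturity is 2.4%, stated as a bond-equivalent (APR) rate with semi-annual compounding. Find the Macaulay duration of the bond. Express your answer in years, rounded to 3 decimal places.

3.759 years

Periodic yield y = 0.012. Discount each cash flow and weight by its period:
  t   CF        PV=CF/(1+0.012)^t    t·PV
  1        93.75        92.6383        92.6383
  2        93.75        91.5399       183.0797
  3        93.75        90.4544       271.3632
  4        93.75        89.3818       357.5273
  5        93.75        88.3220       441.6098
  6        93.75        87.2747       523.6480
  7        93.75        86.2398       603.6785
  8     5,093.75     4,630.1336    37,041.0691
  Σ                  5,255.9845    39,514.6140
Price P = Σ PV = 5,255.9845.
Macaulay duration = Σ(t·PV) / P = 39,514.6140 / 5,255.9845 = 7.51802 half-year periods.
In years: 7.51802 / 2 = 3.75901 years.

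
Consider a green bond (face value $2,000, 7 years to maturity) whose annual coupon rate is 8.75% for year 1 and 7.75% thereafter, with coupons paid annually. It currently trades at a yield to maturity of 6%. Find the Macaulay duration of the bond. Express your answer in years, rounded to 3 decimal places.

Periodic yield y = 0.06. Discount each cash flow and weight by its year:
  t   CF        PV=CF/(1+0.06)^t    t·PV
  1       175.00       165.0943       165.0943
  2       155.00       137.9494       275.8989
  3       155.00       130.1410       390.4230
  4       155.00       122.7745       491.0981
  5       155.00       115.8250       579.1251
  6       155.00       109.2689       655.6133
  7     2,155.00     1,433.1981    10,032.3866
  Σ                  2,214.2513    12,589.6392
Price P = Σ PV = 2,214.2513.
Macaulay duration = Σ(t·PV) / P = 12,589.6392 / 2,214.2513 = 5.68573 years.

5.686 years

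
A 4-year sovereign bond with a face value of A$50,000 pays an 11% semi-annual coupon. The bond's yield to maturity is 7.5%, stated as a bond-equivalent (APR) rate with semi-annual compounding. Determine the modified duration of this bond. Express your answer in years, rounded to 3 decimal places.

Periodic yield y = 0.0375. First find Macaulay duration:
  t   CF        PV=CF/(1+0.0375)^t    t·PV
  1     2,750.00     2,650.6024     2,650.6024
  2     2,750.00     2,554.7975     5,109.5950
  3     2,750.00     2,462.4554     7,387.3663
  4     2,750.00     2,373.4510     9,493.8040
  5     2,750.00     2,287.6636    11,438.3181
  6     2,750.00     2,204.9770    13,229.8619
  7     2,750.00     2,125.2790    14,876.9532
  8    52,750.00    39,293.2201   314,345.7608
  Σ                 55,952.4461   378,532.2618
P = 55,952.4461; Macaulay duration = 378,532.2618 / 55,952.4461 = 6.76525 half-year periods = 3.38262 years.
Modified duration = D_Mac / (1 + y) = 3.38262 / 1.0375 = 3.26036 years.

3.260 years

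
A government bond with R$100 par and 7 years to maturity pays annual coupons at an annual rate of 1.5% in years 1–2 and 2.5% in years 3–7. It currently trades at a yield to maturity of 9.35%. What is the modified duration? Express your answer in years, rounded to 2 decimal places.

5.94 years

Periodic yield y = 0.0935. First find Macaulay duration:
  t   CF        PV=CF/(1+0.0935)^t    t·PV
  1         1.50         1.3717         1.3717
  2         1.50         1.2545         2.5089
  3         2.50         1.9120         5.7359
  4         2.50         1.7485         6.9940
  5         2.50         1.5990         7.9950
  6         2.50         1.4623         8.7736
  7       102.50        54.8267       383.7871
  Σ                     64.1747       417.1663
P = 64.1747; Macaulay duration = 417.1663 / 64.1747 = 6.50048 years.
Modified duration = D_Mac / (1 + y) = 6.50048 / 1.0935 = 5.94466 years.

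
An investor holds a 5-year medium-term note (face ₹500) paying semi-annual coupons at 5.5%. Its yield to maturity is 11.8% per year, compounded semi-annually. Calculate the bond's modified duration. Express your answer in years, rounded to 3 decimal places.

4.099 years

Periodic yield y = 0.059. First find Macaulay duration:
  t   CF        PV=CF/(1+0.059)^t    t·PV
  1        13.75        12.9839        12.9839
  2        13.75        12.2606        24.5211
  3        13.75        11.5775        34.7325
  4        13.75        10.9325        43.7299
  5        13.75        10.3234        51.6170
  6        13.75         9.7483        58.4895
  7        13.75         9.2052        64.4361
  8        13.75         8.6923        69.5384
  9        13.75         8.2080        73.8723
  10      513.75       289.5958     2,895.9578
  Σ                    383.5274     3,329.8787
P = 383.5274; Macaulay duration = 3,329.8787 / 383.5274 = 8.68224 half-year periods = 4.34112 years.
Modified duration = D_Mac / (1 + y) = 4.34112 / 1.059 = 4.09927 years.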